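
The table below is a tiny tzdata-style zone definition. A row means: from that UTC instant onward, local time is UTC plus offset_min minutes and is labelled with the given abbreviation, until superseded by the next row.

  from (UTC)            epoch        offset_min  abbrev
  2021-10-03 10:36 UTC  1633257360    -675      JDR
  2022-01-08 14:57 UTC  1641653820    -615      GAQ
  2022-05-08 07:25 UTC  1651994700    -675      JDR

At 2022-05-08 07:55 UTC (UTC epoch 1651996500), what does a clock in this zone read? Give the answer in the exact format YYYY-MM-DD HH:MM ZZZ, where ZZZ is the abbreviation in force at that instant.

Query: 2022-05-08 07:55 UTC
Rule 3/3 (JDR, -11:15): 2022-05-08 07:25 UTC ≤ query < +∞
7·60 + 55 - 675 = -200 min
-200 = -1·1440 + 1240; 1240 = 20·60 + 40 → 20:40, 2022-05-08 - 1 day = 2022-05-07
→ 2022-05-07 20:40 JDR

2022-05-07 20:40 JDR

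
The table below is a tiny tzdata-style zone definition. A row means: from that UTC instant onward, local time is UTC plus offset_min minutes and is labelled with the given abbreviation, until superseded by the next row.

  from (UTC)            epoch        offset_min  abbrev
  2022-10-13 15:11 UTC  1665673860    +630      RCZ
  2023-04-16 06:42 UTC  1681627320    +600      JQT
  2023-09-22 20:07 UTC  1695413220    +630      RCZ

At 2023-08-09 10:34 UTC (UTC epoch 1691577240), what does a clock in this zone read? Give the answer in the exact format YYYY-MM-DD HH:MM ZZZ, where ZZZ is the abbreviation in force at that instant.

2023-08-09 20:34 JQT

Query: 2023-08-09 10:34 UTC
Rule 2/3 (JQT, +10:00): 2023-04-16 06:42 UTC ≤ query < 2023-09-22 20:07 UTC
10·60 + 34 + 600 = 1234 min
1234 = 0·1440 + 1234; 1234 = 20·60 + 34 → 20:34, same day
→ 2023-08-09 20:34 JQT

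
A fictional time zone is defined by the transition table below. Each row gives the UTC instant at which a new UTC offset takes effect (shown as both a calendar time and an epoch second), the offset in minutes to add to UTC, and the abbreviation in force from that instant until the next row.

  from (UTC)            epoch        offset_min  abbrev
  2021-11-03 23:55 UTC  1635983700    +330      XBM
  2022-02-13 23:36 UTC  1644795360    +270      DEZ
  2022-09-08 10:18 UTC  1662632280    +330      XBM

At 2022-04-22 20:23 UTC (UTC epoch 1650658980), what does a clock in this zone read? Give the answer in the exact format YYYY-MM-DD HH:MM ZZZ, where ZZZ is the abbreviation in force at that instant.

Query: 2022-04-22 20:23 UTC
Rule 2/3 (DEZ, +04:30): 2022-02-13 23:36 UTC ≤ query < 2022-09-08 10:18 UTC
20·60 + 23 + 270 = 1493 min
1493 = 1·1440 + 53; 53 = 0·60 + 53 → 00:53, 2022-04-22 + 1 day = 2022-04-23
→ 2022-04-23 00:53 DEZ

2022-04-23 00:53 DEZ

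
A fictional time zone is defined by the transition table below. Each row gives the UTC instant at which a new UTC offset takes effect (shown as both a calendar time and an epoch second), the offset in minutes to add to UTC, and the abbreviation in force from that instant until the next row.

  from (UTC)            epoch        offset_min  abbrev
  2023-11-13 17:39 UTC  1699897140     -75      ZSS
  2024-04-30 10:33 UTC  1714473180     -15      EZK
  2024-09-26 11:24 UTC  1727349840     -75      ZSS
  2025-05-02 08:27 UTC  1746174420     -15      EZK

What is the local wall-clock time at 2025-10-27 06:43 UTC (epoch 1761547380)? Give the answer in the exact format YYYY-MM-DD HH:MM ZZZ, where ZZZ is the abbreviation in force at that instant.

Query: 2025-10-27 06:43 UTC
Rule 4/4 (EZK, -00:15): 2025-05-02 08:27 UTC ≤ query < +∞
6·60 + 43 - 15 = 388 min
388 = 0·1440 + 388; 388 = 6·60 + 28 → 06:28, same day
→ 2025-10-27 06:28 EZK

2025-10-27 06:28 EZK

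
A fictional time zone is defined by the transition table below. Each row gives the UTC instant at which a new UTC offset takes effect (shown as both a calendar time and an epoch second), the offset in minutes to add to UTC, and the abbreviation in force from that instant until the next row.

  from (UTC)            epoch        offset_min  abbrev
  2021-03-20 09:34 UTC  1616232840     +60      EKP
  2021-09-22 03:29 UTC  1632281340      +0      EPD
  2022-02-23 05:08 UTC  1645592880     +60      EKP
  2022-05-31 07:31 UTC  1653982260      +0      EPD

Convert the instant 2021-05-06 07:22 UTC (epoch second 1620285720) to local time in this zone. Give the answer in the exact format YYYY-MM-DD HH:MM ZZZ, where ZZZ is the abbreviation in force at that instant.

2021-05-06 08:22 EKP

Query: 2021-05-06 07:22 UTC
Rule 1/4 (EKP, +01:00): 2021-03-20 09:34 UTC ≤ query < 2021-09-22 03:29 UTC
7·60 + 22 + 60 = 502 min
502 = 0·1440 + 502; 502 = 8·60 + 22 → 08:22, same day
→ 2021-05-06 08:22 EKP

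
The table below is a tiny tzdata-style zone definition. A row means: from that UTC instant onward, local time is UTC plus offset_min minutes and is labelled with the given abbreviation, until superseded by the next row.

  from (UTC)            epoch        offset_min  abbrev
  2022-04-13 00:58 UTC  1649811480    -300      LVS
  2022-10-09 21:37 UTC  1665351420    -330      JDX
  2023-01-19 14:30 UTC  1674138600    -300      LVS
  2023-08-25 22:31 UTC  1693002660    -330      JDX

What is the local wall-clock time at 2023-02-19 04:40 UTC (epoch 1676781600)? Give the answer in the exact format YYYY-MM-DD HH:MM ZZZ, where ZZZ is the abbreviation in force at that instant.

2023-02-18 23:40 LVS

Query: 2023-02-19 04:40 UTC
Rule 3/4 (LVS, -05:00): 2023-01-19 14:30 UTC ≤ query < 2023-08-25 22:31 UTC
4·60 + 40 - 300 = -20 min
-20 = -1·1440 + 1420; 1420 = 23·60 + 40 → 23:40, 2023-02-19 - 1 day = 2023-02-18
→ 2023-02-18 23:40 LVS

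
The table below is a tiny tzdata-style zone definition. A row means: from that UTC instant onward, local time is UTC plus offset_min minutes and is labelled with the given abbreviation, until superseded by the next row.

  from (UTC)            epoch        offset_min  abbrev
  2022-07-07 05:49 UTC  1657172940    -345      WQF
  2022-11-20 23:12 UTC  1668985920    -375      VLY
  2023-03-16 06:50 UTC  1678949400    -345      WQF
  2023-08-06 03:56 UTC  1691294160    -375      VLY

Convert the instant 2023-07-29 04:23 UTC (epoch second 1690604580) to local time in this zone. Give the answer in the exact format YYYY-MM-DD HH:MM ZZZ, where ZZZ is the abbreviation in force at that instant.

2023-07-28 22:38 WQF

Query: 2023-07-29 04:23 UTC
Rule 3/4 (WQF, -05:45): 2023-03-16 06:50 UTC ≤ query < 2023-08-06 03:56 UTC
4·60 + 23 - 345 = -82 min
-82 = -1·1440 + 1358; 1358 = 22·60 + 38 → 22:38, 2023-07-29 - 1 day = 2023-07-28
→ 2023-07-28 22:38 WQF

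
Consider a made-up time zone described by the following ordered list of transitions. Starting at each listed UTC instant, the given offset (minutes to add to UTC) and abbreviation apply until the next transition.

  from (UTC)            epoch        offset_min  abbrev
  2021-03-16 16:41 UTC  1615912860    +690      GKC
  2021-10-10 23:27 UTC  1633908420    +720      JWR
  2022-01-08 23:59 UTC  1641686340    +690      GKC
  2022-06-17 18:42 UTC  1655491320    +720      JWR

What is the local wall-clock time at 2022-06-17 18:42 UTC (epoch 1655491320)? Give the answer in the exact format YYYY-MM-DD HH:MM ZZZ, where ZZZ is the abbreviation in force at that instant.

Query: 2022-06-17 18:42 UTC
Rule 4/4 (JWR, +12:00): 2022-06-17 18:42 UTC ≤ query < +∞
18·60 + 42 + 720 = 1842 min
1842 = 1·1440 + 402; 402 = 6·60 + 42 → 06:42, 2022-06-17 + 1 day = 2022-06-18
→ 2022-06-18 06:42 JWR

2022-06-18 06:42 JWR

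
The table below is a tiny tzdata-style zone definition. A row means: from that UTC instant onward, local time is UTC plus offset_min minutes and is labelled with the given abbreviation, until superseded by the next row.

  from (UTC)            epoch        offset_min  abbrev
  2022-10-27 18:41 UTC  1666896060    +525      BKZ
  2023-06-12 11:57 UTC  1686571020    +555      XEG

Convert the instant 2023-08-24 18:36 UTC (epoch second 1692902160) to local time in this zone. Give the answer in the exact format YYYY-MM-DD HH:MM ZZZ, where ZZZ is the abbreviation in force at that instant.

Query: 2023-08-24 18:36 UTC
Rule 2/2 (XEG, +09:15): 2023-06-12 11:57 UTC ≤ query < +∞
18·60 + 36 + 555 = 1671 min
1671 = 1·1440 + 231; 231 = 3·60 + 51 → 03:51, 2023-08-24 + 1 day = 2023-08-25
→ 2023-08-25 03:51 XEG

2023-08-25 03:51 XEG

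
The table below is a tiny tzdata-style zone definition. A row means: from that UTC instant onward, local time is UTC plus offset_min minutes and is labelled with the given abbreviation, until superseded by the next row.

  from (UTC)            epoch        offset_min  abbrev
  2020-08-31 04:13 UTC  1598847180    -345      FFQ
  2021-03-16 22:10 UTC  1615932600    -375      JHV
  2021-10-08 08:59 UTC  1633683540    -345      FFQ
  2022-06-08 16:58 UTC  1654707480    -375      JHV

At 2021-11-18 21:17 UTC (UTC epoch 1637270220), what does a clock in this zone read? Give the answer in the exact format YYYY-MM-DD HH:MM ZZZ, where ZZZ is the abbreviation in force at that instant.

2021-11-18 15:32 FFQ

Query: 2021-11-18 21:17 UTC
Rule 3/4 (FFQ, -05:45): 2021-10-08 08:59 UTC ≤ query < 2022-06-08 16:58 UTC
21·60 + 17 - 345 = 932 min
932 = 0·1440 + 932; 932 = 15·60 + 32 → 15:32, same day
→ 2021-11-18 15:32 FFQ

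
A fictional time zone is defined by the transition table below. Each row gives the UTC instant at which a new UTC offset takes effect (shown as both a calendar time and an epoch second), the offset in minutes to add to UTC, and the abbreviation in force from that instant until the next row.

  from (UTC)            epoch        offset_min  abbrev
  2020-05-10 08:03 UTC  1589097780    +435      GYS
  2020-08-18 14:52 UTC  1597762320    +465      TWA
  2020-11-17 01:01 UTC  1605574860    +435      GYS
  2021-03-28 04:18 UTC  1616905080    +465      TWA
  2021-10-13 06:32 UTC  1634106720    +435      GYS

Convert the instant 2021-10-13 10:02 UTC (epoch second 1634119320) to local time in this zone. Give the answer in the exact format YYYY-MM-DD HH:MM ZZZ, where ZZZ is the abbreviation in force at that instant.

Query: 2021-10-13 10:02 UTC
Rule 5/5 (GYS, +07:15): 2021-10-13 06:32 UTC ≤ query < +∞
10·60 + 2 + 435 = 1037 min
1037 = 0·1440 + 1037; 1037 = 17·60 + 17 → 17:17, same day
→ 2021-10-13 17:17 GYS

2021-10-13 17:17 GYS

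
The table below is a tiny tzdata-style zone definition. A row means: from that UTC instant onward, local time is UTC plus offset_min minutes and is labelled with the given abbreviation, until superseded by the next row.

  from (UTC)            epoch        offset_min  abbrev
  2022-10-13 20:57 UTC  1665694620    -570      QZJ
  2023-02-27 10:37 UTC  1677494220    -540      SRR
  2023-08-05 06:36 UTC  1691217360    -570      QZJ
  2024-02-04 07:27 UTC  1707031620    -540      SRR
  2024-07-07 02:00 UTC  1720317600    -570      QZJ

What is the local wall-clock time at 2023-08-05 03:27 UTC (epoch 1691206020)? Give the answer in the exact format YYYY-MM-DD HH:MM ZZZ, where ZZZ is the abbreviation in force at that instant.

Query: 2023-08-05 03:27 UTC
Rule 2/5 (SRR, -09:00): 2023-02-27 10:37 UTC ≤ query < 2023-08-05 06:36 UTC
3·60 + 27 - 540 = -333 min
-333 = -1·1440 + 1107; 1107 = 18·60 + 27 → 18:27, 2023-08-05 - 1 day = 2023-08-04
→ 2023-08-04 18:27 SRR

2023-08-04 18:27 SRR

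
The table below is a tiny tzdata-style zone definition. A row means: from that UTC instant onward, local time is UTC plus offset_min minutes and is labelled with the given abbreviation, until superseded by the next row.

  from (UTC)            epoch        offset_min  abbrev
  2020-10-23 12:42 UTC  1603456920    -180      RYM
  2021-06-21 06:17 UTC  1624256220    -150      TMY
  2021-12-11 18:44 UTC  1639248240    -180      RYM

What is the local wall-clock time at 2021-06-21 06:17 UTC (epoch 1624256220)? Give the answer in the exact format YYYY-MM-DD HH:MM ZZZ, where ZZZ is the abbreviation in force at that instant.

2021-06-21 03:47 TMY

Query: 2021-06-21 06:17 UTC
Rule 2/3 (TMY, -02:30): 2021-06-21 06:17 UTC ≤ query < 2021-12-11 18:44 UTC
6·60 + 17 - 150 = 227 min
227 = 0·1440 + 227; 227 = 3·60 + 47 → 03:47, same day
→ 2021-06-21 03:47 TMY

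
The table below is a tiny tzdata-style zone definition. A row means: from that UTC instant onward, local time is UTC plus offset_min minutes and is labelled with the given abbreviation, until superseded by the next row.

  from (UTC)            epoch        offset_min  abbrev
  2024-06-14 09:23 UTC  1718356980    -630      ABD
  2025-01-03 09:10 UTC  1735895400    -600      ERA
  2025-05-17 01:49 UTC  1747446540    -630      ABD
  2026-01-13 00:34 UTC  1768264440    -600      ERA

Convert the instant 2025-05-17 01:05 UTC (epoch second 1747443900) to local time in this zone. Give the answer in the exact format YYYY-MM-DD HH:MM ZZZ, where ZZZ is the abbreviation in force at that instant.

2025-05-16 15:05 ERA

Query: 2025-05-17 01:05 UTC
Rule 2/4 (ERA, -10:00): 2025-01-03 09:10 UTC ≤ query < 2025-05-17 01:49 UTC
1·60 + 5 - 600 = -535 min
-535 = -1·1440 + 905; 905 = 15·60 + 5 → 15:05, 2025-05-17 - 1 day = 2025-05-16
→ 2025-05-16 15:05 ERA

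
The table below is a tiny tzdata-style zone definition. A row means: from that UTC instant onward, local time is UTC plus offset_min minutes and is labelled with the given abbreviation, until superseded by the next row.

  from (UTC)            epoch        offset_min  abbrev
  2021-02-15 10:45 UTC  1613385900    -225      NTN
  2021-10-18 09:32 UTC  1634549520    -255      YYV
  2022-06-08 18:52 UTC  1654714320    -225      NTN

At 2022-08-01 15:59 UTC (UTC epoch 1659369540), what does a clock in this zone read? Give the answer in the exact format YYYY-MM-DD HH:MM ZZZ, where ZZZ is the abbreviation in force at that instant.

Query: 2022-08-01 15:59 UTC
Rule 3/3 (NTN, -03:45): 2022-06-08 18:52 UTC ≤ query < +∞
15·60 + 59 - 225 = 734 min
734 = 0·1440 + 734; 734 = 12·60 + 14 → 12:14, same day
→ 2022-08-01 12:14 NTN

2022-08-01 12:14 NTN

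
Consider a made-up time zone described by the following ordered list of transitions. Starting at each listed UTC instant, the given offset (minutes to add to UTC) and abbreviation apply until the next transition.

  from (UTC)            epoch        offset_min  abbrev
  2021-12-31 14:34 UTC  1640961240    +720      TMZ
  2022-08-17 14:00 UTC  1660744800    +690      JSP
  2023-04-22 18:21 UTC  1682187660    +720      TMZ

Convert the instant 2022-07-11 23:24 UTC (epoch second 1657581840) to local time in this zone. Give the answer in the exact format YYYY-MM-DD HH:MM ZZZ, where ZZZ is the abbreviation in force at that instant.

2022-07-12 11:24 TMZ

Query: 2022-07-11 23:24 UTC
Rule 1/3 (TMZ, +12:00): 2021-12-31 14:34 UTC ≤ query < 2022-08-17 14:00 UTC
23·60 + 24 + 720 = 2124 min
2124 = 1·1440 + 684; 684 = 11·60 + 24 → 11:24, 2022-07-11 + 1 day = 2022-07-12
→ 2022-07-12 11:24 TMZ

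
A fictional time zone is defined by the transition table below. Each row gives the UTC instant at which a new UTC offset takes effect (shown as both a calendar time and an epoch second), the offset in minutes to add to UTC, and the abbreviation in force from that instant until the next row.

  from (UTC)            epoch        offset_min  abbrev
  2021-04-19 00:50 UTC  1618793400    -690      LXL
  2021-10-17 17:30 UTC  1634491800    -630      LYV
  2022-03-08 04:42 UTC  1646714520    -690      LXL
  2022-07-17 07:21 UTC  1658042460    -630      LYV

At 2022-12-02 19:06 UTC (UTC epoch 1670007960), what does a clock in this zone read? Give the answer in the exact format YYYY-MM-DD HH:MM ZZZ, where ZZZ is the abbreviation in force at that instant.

Query: 2022-12-02 19:06 UTC
Rule 4/4 (LYV, -10:30): 2022-07-17 07:21 UTC ≤ query < +∞
19·60 + 6 - 630 = 516 min
516 = 0·1440 + 516; 516 = 8·60 + 36 → 08:36, same day
→ 2022-12-02 08:36 LYV

2022-12-02 08:36 LYV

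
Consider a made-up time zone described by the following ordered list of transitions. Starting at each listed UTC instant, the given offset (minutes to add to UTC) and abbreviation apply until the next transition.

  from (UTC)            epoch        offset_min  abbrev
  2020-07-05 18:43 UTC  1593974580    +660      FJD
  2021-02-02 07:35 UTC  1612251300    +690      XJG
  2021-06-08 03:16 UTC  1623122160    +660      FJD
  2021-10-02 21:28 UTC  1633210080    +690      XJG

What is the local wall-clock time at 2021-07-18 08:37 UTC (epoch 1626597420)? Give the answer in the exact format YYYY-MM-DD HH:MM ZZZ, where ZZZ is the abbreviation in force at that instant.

Query: 2021-07-18 08:37 UTC
Rule 3/4 (FJD, +11:00): 2021-06-08 03:16 UTC ≤ query < 2021-10-02 21:28 UTC
8·60 + 37 + 660 = 1177 min
1177 = 0·1440 + 1177; 1177 = 19·60 + 37 → 19:37, same day
→ 2021-07-18 19:37 FJD

2021-07-18 19:37 FJD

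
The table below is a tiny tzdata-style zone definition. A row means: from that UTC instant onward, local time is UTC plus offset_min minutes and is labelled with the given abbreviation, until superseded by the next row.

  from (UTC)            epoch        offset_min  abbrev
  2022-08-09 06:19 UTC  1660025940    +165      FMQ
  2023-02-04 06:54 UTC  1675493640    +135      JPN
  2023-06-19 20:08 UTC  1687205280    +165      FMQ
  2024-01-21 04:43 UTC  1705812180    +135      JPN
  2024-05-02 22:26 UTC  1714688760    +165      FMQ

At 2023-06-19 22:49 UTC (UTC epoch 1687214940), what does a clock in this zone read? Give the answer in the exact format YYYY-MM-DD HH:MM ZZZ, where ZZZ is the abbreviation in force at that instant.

Query: 2023-06-19 22:49 UTC
Rule 3/5 (FMQ, +02:45): 2023-06-19 20:08 UTC ≤ query < 2024-01-21 04:43 UTC
22·60 + 49 + 165 = 1534 min
1534 = 1·1440 + 94; 94 = 1·60 + 34 → 01:34, 2023-06-19 + 1 day = 2023-06-20
→ 2023-06-20 01:34 FMQ

2023-06-20 01:34 FMQ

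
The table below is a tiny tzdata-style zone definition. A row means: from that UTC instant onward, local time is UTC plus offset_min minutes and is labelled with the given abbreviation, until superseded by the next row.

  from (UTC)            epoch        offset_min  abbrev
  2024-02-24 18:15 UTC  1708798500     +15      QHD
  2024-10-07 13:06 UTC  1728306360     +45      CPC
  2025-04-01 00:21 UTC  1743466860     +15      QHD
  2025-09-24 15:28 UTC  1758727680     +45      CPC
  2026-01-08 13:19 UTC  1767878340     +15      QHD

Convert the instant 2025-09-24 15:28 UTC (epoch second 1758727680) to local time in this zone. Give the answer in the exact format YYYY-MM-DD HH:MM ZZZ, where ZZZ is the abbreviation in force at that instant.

2025-09-24 16:13 CPC

Query: 2025-09-24 15:28 UTC
Rule 4/5 (CPC, +00:45): 2025-09-24 15:28 UTC ≤ query < 2026-01-08 13:19 UTC
15·60 + 28 + 45 = 973 min
973 = 0·1440 + 973; 973 = 16·60 + 13 → 16:13, same day
→ 2025-09-24 16:13 CPC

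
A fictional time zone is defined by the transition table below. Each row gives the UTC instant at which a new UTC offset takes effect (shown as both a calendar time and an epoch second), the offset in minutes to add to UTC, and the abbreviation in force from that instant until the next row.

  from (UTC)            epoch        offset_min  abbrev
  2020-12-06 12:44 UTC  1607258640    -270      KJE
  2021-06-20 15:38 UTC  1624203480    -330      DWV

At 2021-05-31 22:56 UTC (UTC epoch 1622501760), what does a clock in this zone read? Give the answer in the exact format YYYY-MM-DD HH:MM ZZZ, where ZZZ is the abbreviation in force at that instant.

2021-05-31 18:26 KJE

Query: 2021-05-31 22:56 UTC
Rule 1/2 (KJE, -04:30): 2020-12-06 12:44 UTC ≤ query < 2021-06-20 15:38 UTC
22·60 + 56 - 270 = 1106 min
1106 = 0·1440 + 1106; 1106 = 18·60 + 26 → 18:26, same day
→ 2021-05-31 18:26 KJE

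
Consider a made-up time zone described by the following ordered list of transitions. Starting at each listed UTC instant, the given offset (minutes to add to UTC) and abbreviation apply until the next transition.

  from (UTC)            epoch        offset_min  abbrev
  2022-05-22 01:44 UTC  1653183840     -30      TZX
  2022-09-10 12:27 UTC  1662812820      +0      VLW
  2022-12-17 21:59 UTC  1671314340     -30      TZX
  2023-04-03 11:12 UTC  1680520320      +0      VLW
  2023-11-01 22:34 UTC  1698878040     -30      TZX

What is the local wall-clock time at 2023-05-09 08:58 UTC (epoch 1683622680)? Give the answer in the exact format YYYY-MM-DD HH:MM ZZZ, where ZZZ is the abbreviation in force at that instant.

2023-05-09 08:58 VLW

Query: 2023-05-09 08:58 UTC
Rule 4/5 (VLW, +00:00): 2023-04-03 11:12 UTC ≤ query < 2023-11-01 22:34 UTC
8·60 + 58 + 0 = 538 min
538 = 0·1440 + 538; 538 = 8·60 + 58 → 08:58, same day
→ 2023-05-09 08:58 VLW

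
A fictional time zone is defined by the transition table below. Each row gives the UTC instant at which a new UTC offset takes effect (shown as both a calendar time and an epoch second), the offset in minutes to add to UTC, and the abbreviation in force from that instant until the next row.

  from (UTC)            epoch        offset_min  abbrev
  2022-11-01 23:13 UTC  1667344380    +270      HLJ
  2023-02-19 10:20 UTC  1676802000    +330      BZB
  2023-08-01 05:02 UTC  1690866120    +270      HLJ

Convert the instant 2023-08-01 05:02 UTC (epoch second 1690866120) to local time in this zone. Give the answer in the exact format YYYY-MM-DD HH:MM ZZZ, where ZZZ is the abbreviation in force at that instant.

2023-08-01 09:32 HLJ

Query: 2023-08-01 05:02 UTC
Rule 3/3 (HLJ, +04:30): 2023-08-01 05:02 UTC ≤ query < +∞
5·60 + 2 + 270 = 572 min
572 = 0·1440 + 572; 572 = 9·60 + 32 → 09:32, same day
→ 2023-08-01 09:32 HLJ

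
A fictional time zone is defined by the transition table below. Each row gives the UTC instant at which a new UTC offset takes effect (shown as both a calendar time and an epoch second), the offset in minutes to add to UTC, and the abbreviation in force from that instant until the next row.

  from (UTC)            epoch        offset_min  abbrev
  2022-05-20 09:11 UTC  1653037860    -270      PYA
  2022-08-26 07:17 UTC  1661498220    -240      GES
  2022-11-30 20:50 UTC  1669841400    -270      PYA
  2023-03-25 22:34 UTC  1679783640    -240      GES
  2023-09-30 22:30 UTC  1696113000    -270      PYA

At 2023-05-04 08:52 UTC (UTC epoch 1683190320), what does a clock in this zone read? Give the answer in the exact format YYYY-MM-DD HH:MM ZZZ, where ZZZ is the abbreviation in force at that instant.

Query: 2023-05-04 08:52 UTC
Rule 4/5 (GES, -04:00): 2023-03-25 22:34 UTC ≤ query < 2023-09-30 22:30 UTC
8·60 + 52 - 240 = 292 min
292 = 0·1440 + 292; 292 = 4·60 + 52 → 04:52, same day
→ 2023-05-04 04:52 GES

2023-05-04 04:52 GES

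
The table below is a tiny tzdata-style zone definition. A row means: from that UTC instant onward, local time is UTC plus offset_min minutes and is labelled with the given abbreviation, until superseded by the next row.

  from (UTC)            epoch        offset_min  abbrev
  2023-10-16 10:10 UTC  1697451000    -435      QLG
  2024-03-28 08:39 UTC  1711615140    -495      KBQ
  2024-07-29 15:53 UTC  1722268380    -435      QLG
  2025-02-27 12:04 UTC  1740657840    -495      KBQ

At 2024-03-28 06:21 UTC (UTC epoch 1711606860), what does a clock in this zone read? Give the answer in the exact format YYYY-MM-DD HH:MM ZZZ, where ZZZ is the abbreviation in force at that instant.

Query: 2024-03-28 06:21 UTC
Rule 1/4 (QLG, -07:15): 2023-10-16 10:10 UTC ≤ query < 2024-03-28 08:39 UTC
6·60 + 21 - 435 = -54 min
-54 = -1·1440 + 1386; 1386 = 23·60 + 6 → 23:06, 2024-03-28 - 1 day = 2024-03-27
→ 2024-03-27 23:06 QLG

2024-03-27 23:06 QLG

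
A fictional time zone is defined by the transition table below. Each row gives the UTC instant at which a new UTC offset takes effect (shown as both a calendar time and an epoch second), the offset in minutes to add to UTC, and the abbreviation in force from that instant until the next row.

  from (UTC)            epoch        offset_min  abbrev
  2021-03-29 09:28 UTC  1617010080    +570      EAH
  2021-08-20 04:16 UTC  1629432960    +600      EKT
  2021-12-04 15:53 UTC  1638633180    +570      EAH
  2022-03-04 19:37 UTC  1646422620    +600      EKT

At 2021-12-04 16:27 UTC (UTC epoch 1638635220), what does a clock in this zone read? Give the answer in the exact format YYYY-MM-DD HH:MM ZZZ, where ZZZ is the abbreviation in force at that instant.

Query: 2021-12-04 16:27 UTC
Rule 3/4 (EAH, +09:30): 2021-12-04 15:53 UTC ≤ query < 2022-03-04 19:37 UTC
16·60 + 27 + 570 = 1557 min
1557 = 1·1440 + 117; 117 = 1·60 + 57 → 01:57, 2021-12-04 + 1 day = 2021-12-05
→ 2021-12-05 01:57 EAH

2021-12-05 01:57 EAH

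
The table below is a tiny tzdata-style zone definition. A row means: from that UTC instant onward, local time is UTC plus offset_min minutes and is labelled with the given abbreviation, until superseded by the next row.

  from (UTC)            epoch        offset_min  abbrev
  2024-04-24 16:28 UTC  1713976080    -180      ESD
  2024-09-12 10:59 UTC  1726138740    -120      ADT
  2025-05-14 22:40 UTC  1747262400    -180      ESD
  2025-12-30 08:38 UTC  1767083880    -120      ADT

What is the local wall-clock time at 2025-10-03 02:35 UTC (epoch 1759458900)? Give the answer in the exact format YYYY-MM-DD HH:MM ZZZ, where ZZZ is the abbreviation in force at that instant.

2025-10-02 23:35 ESD

Query: 2025-10-03 02:35 UTC
Rule 3/4 (ESD, -03:00): 2025-05-14 22:40 UTC ≤ query < 2025-12-30 08:38 UTC
2·60 + 35 - 180 = -25 min
-25 = -1·1440 + 1415; 1415 = 23·60 + 35 → 23:35, 2025-10-03 - 1 day = 2025-10-02
→ 2025-10-02 23:35 ESD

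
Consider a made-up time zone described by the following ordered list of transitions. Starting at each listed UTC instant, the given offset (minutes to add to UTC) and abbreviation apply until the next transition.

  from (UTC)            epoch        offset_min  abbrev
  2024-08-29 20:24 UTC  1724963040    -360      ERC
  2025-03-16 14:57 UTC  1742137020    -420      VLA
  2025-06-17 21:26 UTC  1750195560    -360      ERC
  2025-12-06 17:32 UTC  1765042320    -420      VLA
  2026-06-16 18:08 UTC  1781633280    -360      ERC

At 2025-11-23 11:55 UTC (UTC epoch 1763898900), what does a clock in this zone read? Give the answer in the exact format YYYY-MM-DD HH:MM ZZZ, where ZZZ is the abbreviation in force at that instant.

2025-11-23 05:55 ERC

Query: 2025-11-23 11:55 UTC
Rule 3/5 (ERC, -06:00): 2025-06-17 21:26 UTC ≤ query < 2025-12-06 17:32 UTC
11·60 + 55 - 360 = 355 min
355 = 0·1440 + 355; 355 = 5·60 + 55 → 05:55, same day
→ 2025-11-23 05:55 ERC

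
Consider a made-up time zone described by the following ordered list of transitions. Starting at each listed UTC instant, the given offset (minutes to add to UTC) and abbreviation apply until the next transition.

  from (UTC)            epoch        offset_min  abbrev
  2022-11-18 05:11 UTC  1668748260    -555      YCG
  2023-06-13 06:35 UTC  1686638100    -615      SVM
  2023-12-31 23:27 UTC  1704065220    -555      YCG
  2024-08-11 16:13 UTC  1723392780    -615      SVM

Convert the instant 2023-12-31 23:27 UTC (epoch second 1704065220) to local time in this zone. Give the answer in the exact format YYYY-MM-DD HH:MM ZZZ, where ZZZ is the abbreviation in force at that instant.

2023-12-31 14:12 YCG

Query: 2023-12-31 23:27 UTC
Rule 3/4 (YCG, -09:15): 2023-12-31 23:27 UTC ≤ query < 2024-08-11 16:13 UTC
23·60 + 27 - 555 = 852 min
852 = 0·1440 + 852; 852 = 14·60 + 12 → 14:12, same day
→ 2023-12-31 14:12 YCG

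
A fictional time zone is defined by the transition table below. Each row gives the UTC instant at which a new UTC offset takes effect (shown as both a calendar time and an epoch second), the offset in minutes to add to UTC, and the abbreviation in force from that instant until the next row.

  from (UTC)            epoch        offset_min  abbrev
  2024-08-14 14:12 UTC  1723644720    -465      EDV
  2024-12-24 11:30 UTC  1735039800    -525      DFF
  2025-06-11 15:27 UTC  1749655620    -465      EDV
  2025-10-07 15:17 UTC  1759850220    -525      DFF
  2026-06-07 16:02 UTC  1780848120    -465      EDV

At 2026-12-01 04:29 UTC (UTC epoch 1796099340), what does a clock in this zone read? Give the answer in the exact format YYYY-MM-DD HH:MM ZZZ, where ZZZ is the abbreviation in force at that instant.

Query: 2026-12-01 04:29 UTC
Rule 5/5 (EDV, -07:45): 2026-06-07 16:02 UTC ≤ query < +∞
4·60 + 29 - 465 = -196 min
-196 = -1·1440 + 1244; 1244 = 20·60 + 44 → 20:44, 2026-12-01 - 1 day = 2026-11-30
→ 2026-11-30 20:44 EDV

2026-11-30 20:44 EDV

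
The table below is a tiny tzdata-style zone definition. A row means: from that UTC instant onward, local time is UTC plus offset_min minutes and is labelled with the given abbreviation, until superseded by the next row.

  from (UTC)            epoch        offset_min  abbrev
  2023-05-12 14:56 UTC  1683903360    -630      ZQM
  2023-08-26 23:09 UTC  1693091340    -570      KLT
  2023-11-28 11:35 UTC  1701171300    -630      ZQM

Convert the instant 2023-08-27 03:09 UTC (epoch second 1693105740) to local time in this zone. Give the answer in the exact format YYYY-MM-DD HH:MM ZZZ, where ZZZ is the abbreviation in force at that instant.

Query: 2023-08-27 03:09 UTC
Rule 2/3 (KLT, -09:30): 2023-08-26 23:09 UTC ≤ query < 2023-11-28 11:35 UTC
3·60 + 9 - 570 = -381 min
-381 = -1·1440 + 1059; 1059 = 17·60 + 39 → 17:39, 2023-08-27 - 1 day = 2023-08-26
→ 2023-08-26 17:39 KLT

2023-08-26 17:39 KLT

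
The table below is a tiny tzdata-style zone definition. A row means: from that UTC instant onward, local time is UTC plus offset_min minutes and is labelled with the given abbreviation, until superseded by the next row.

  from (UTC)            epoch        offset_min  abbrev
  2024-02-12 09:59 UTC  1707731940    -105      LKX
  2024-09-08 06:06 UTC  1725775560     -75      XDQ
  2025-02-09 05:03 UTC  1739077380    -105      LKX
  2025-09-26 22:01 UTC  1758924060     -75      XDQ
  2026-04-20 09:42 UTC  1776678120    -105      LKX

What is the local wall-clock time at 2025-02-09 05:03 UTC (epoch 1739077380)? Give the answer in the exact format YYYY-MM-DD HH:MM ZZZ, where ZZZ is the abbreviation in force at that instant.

2025-02-09 03:18 LKX

Query: 2025-02-09 05:03 UTC
Rule 3/5 (LKX, -01:45): 2025-02-09 05:03 UTC ≤ query < 2025-09-26 22:01 UTC
5·60 + 3 - 105 = 198 min
198 = 0·1440 + 198; 198 = 3·60 + 18 → 03:18, same day
→ 2025-02-09 03:18 LKX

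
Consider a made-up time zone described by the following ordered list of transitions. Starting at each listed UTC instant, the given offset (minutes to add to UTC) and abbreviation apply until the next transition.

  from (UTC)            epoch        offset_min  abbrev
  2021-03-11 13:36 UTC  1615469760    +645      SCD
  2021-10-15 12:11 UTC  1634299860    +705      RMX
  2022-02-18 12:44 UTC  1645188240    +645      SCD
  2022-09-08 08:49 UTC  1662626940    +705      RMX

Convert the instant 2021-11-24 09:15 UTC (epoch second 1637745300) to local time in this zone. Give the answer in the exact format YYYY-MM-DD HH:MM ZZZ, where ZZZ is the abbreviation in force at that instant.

2021-11-24 21:00 RMX

Query: 2021-11-24 09:15 UTC
Rule 2/4 (RMX, +11:45): 2021-10-15 12:11 UTC ≤ query < 2022-02-18 12:44 UTC
9·60 + 15 + 705 = 1260 min
1260 = 0·1440 + 1260; 1260 = 21·60 + 0 → 21:00, same day
→ 2021-11-24 21:00 RMX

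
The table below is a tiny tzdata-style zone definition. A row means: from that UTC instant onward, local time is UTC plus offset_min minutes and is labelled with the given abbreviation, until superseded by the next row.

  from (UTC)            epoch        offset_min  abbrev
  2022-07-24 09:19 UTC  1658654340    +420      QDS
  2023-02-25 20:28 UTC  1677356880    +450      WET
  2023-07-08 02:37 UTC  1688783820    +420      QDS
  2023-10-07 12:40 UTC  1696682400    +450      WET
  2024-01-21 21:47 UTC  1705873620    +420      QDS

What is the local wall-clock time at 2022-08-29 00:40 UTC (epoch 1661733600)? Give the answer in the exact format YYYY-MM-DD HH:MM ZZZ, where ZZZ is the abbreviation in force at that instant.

2022-08-29 07:40 QDS

Query: 2022-08-29 00:40 UTC
Rule 1/5 (QDS, +07:00): 2022-07-24 09:19 UTC ≤ query < 2023-02-25 20:28 UTC
0·60 + 40 + 420 = 460 min
460 = 0·1440 + 460; 460 = 7·60 + 40 → 07:40, same day
→ 2022-08-29 07:40 QDS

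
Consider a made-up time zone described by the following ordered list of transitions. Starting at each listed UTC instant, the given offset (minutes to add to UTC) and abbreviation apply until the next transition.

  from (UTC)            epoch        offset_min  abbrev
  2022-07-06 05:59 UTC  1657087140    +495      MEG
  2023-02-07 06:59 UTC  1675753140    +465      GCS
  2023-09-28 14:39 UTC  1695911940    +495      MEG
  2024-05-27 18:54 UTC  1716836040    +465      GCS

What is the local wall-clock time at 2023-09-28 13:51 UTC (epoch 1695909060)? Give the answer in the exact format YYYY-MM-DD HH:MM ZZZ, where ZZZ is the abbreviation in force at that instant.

2023-09-28 21:36 GCS

Query: 2023-09-28 13:51 UTC
Rule 2/4 (GCS, +07:45): 2023-02-07 06:59 UTC ≤ query < 2023-09-28 14:39 UTC
13·60 + 51 + 465 = 1296 min
1296 = 0·1440 + 1296; 1296 = 21·60 + 36 → 21:36, same day
→ 2023-09-28 21:36 GCS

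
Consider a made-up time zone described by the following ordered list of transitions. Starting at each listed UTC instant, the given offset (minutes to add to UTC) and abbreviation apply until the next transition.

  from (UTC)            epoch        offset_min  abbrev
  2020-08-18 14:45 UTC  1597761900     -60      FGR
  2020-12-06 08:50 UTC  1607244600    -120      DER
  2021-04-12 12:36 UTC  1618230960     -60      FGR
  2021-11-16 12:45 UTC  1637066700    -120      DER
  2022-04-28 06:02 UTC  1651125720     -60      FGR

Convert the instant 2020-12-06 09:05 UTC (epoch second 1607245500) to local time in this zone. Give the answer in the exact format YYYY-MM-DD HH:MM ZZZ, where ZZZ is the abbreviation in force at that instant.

Query: 2020-12-06 09:05 UTC
Rule 2/5 (DER, -02:00): 2020-12-06 08:50 UTC ≤ query < 2021-04-12 12:36 UTC
9·60 + 5 - 120 = 425 min
425 = 0·1440 + 425; 425 = 7·60 + 5 → 07:05, same day
→ 2020-12-06 07:05 DER

2020-12-06 07:05 DER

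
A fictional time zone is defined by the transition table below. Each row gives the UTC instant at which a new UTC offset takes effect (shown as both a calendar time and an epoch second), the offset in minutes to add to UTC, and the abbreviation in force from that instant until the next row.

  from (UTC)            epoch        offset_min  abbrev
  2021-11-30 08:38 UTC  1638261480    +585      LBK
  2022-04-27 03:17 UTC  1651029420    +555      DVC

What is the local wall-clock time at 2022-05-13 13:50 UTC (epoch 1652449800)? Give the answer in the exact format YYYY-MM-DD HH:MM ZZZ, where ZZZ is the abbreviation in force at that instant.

2022-05-13 23:05 DVC

Query: 2022-05-13 13:50 UTC
Rule 2/2 (DVC, +09:15): 2022-04-27 03:17 UTC ≤ query < +∞
13·60 + 50 + 555 = 1385 min
1385 = 0·1440 + 1385; 1385 = 23·60 + 5 → 23:05, same day
→ 2022-05-13 23:05 DVC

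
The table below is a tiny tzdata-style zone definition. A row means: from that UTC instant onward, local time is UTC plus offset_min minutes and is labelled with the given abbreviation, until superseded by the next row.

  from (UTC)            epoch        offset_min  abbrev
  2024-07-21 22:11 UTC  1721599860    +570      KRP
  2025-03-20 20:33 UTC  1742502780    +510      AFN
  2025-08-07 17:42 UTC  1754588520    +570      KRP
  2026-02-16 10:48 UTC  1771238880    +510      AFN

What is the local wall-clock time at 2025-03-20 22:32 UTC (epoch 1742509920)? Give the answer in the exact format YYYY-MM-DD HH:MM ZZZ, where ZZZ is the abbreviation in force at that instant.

Query: 2025-03-20 22:32 UTC
Rule 2/4 (AFN, +08:30): 2025-03-20 20:33 UTC ≤ query < 2025-08-07 17:42 UTC
22·60 + 32 + 510 = 1862 min
1862 = 1·1440 + 422; 422 = 7·60 + 2 → 07:02, 2025-03-20 + 1 day = 2025-03-21
→ 2025-03-21 07:02 AFN

2025-03-21 07:02 AFN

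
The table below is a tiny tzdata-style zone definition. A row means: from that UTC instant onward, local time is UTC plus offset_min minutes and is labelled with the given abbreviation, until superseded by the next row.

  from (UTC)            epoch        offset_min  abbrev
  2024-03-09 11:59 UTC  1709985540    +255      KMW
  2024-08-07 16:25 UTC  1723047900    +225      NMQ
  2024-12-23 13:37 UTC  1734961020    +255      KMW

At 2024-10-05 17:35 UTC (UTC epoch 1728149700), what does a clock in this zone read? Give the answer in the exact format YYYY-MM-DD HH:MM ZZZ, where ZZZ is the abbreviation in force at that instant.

2024-10-05 21:20 NMQ

Query: 2024-10-05 17:35 UTC
Rule 2/3 (NMQ, +03:45): 2024-08-07 16:25 UTC ≤ query < 2024-12-23 13:37 UTC
17·60 + 35 + 225 = 1280 min
1280 = 0·1440 + 1280; 1280 = 21·60 + 20 → 21:20, same day
→ 2024-10-05 21:20 NMQ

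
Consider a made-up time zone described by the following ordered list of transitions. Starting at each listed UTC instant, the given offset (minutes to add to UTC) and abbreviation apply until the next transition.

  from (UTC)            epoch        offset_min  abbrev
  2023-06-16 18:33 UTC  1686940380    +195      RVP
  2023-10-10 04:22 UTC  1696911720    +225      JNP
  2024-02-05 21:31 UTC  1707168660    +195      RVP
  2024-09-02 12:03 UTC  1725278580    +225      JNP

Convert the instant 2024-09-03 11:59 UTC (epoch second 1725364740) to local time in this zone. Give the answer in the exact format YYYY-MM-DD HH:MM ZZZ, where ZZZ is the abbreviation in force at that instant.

2024-09-03 15:44 JNP

Query: 2024-09-03 11:59 UTC
Rule 4/4 (JNP, +03:45): 2024-09-02 12:03 UTC ≤ query < +∞
11·60 + 59 + 225 = 944 min
944 = 0·1440 + 944; 944 = 15·60 + 44 → 15:44, same day
→ 2024-09-03 15:44 JNP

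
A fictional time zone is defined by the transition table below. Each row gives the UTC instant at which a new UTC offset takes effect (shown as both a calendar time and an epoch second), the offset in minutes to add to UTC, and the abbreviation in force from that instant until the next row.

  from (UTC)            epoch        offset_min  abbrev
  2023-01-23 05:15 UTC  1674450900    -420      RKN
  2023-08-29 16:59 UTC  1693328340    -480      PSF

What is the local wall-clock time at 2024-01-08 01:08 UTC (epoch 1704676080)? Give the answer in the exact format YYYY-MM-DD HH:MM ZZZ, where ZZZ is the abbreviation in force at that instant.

2024-01-07 17:08 PSF

Query: 2024-01-08 01:08 UTC
Rule 2/2 (PSF, -08:00): 2023-08-29 16:59 UTC ≤ query < +∞
1·60 + 8 - 480 = -412 min
-412 = -1·1440 + 1028; 1028 = 17·60 + 8 → 17:08, 2024-01-08 - 1 day = 2024-01-07
→ 2024-01-07 17:08 PSF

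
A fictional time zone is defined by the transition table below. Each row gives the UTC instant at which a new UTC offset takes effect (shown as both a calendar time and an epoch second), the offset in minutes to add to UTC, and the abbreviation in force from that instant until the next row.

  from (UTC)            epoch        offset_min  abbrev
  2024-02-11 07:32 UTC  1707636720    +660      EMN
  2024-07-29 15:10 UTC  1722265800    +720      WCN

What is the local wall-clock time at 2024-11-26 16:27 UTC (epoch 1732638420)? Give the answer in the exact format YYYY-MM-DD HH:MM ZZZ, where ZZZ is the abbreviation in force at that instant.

2024-11-27 04:27 WCN

Query: 2024-11-26 16:27 UTC
Rule 2/2 (WCN, +12:00): 2024-07-29 15:10 UTC ≤ query < +∞
16·60 + 27 + 720 = 1707 min
1707 = 1·1440 + 267; 267 = 4·60 + 27 → 04:27, 2024-11-26 + 1 day = 2024-11-27
→ 2024-11-27 04:27 WCN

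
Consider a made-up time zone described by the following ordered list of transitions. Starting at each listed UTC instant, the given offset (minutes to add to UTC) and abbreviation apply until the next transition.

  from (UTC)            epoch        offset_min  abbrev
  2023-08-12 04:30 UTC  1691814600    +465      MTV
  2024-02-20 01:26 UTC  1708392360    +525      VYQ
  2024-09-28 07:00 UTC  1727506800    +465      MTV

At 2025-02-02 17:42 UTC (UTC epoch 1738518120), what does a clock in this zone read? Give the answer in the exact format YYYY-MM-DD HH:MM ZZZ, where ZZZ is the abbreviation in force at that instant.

2025-02-03 01:27 MTV

Query: 2025-02-02 17:42 UTC
Rule 3/3 (MTV, +07:45): 2024-09-28 07:00 UTC ≤ query < +∞
17·60 + 42 + 465 = 1527 min
1527 = 1·1440 + 87; 87 = 1·60 + 27 → 01:27, 2025-02-02 + 1 day = 2025-02-03
→ 2025-02-03 01:27 MTV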